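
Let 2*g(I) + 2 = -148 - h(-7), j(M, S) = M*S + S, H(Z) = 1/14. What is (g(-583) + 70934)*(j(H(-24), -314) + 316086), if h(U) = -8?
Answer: 156624733161/7 ≈ 2.2375e+10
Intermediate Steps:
H(Z) = 1/14
j(M, S) = S + M*S
g(I) = -71 (g(I) = -1 + (-148 - 1*(-8))/2 = -1 + (-148 + 8)/2 = -1 + (1/2)*(-140) = -1 - 70 = -71)
(g(-583) + 70934)*(j(H(-24), -314) + 316086) = (-71 + 70934)*(-314*(1 + 1/14) + 316086) = 70863*(-314*15/14 + 316086) = 70863*(-2355/7 + 316086) = 70863*(2210247/7) = 156624733161/7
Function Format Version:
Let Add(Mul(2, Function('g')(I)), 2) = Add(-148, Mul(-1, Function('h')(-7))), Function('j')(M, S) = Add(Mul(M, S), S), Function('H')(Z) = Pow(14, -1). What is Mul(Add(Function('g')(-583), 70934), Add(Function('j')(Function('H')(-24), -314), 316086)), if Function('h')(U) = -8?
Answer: Rational(156624733161, 7) ≈ 2.2375e+10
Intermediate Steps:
Function('H')(Z) = Rational(1, 14)
Function('j')(M, S) = Add(S, Mul(M, S))
Function('g')(I) = -71 (Function('g')(I) = Add(-1, Mul(Rational(1, 2), Add(-148, Mul(-1, -8)))) = Add(-1, Mul(Rational(1, 2), Add(-148, 8))) = Add(-1, Mul(Rational(1, 2), -140)) = Add(-1, -70) = -71)
Mul(Add(Function('g')(-583), 70934), Add(Function('j')(Function('H')(-24), -314), 316086)) = Mul(Add(-71, 70934), Add(Mul(-314, Add(1, Rational(1, 14))), 316086)) = Mul(70863, Add(Mul(-314, Rational(15, 14)), 316086)) = Mul(70863, Add(Rational(-2355, 7), 316086)) = Mul(70863, Rational(2210247, 7)) = Rational(156624733161, 7)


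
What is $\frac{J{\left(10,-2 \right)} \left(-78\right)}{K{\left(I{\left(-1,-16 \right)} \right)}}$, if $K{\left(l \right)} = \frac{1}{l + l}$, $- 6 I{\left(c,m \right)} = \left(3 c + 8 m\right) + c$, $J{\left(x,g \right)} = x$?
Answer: $-34320$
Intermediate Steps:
$I{\left(c,m \right)} = - \frac{4 m}{3} - \frac{2 c}{3}$ ($I{\left(c,m \right)} = - \frac{\left(3 c + 8 m\right) + c}{6} = - \frac{4 c + 8 m}{6} = - \frac{4 m}{3} - \frac{2 c}{3}$)
$K{\left(l \right)} = \frac{1}{2 l}$
$\frac{J{\left(10,-2 \right)} \left(-78\right)}{K{\left(I{\left(-1,-16 \right)} \right)}} = \frac{10 \left(-78\right)}{\frac{1}{2} \frac{1}{\left(- \frac{4}{3}\right) \left(-16\right) - - \frac{2}{3}}} = - \frac{780}{\frac{1}{2} \frac{1}{\frac{64}{3} + \frac{2}{3}}} = - \frac{780}{\frac{1}{2} \cdot \frac{1}{22}} = - 780 \frac{1}{\frac{1}{44}} = \left(-780\right) 44 = -34320$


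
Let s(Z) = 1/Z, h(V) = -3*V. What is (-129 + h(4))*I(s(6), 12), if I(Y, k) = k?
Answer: -1692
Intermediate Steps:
(-129 + h(4))*I(s(6), 12) = (-129 - 3*4)*12 = (-129 - 12)*12 = -141*12 = -1692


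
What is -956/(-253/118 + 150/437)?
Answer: 49297096/92861 ≈ 530.87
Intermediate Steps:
-956/(-253/118 + 150/437) = -956/(-92861/51566) = -956*(-51566/92861) = 49297096/92861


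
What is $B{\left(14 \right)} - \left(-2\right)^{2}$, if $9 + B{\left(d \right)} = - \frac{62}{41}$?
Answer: $- \frac{595}{41} \approx -14.512$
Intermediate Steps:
$B{\left(d \right)} = - \frac{431}{41}$ ($B{\left(d \right)} = -9 - \frac{62}{41} = - \frac{431}{41}$)
$B{\left(14 \right)} - \left(-2\right)^{2} = - \frac{431}{41} - \left(-2\right)^{2} = - \frac{431}{41} - 4 = - \frac{595}{41}$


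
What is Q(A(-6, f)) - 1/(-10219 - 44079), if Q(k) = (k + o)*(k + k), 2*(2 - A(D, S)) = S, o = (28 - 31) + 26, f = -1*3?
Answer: 5036140/27149 ≈ 185.50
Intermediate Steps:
f = -3
o = 23 (o = -3 + 26 = 23)
A(D, S) = 2 - S/2
Q(k) = 2*k*(23 + k) (Q(k) = (k + 23)*(k + k) = (23 + k)*(2*k) = 2*k*(23 + k))
Q(A(-6, f)) - 1/(-10219 - 44079) = 2*(2 - ½*(-3))*(23 + (2 - ½*(-3))) - 1/(-10219 - 44079) = 2*(2 + 3/2)*(23 + (2 + 3/2)) - 1/(-54298) = 2*(7/2)*(23 + 7/2) - 1*(-1/54298) = 2*(7/2)*(53/2) + 1/54298 = 371/2 + 1/54298 = 5036140/27149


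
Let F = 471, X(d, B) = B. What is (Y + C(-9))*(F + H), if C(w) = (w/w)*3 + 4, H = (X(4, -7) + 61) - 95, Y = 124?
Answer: 56330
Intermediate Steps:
H = -41 (H = (-7 + 61) - 95 = 54 - 95 = -41)
C(w) = 7 (C(w) = 1*3 + 4 = 3 + 4 = 7)
(Y + C(-9))*(F + H) = (124 + 7)*(471 - 41) = 131*430 = 56330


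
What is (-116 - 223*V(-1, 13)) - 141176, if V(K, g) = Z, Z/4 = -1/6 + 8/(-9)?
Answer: -1263154/9 ≈ -1.4035e+5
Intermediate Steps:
Z = -38/9 (Z = 4*(-1/6 + 8/(-9)) = 4*(-1*1/6 + 8*(-1/9)) = 4*(-1/6 - 8/9) = 4*(-19/18) = -38/9 ≈ -4.2222)
V(K, g) = -38/9
(-116 - 223*V(-1, 13)) - 141176 = (-116 - 223*(-38/9)) - 141176 = (-116 + 8474/9) - 141176 = 7430/9 - 141176 = -1263154/9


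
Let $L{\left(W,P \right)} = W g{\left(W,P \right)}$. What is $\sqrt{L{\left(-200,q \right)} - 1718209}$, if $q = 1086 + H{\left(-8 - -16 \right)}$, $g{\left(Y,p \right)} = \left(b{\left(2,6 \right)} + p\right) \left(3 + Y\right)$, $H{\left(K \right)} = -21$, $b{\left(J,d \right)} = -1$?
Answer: $\sqrt{40203391} \approx 6340.6$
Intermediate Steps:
$g{\left(Y,p \right)} = \left(-1 + p\right) \left(3 + Y\right)$
$q = 1065$ ($q = 1086 - 21 = 1065$)
$L{\left(W,P \right)} = W \left(-3 - W + 3 P + P W\right)$ ($L{\left(W,P \right)} = W \left(-3 - W + 3 P + W P\right) = W \left(-3 - W + 3 P + P W\right)$)
$\sqrt{L{\left(-200,q \right)} - 1718209} = \sqrt{- 200 \left(-3 - -200 + 3 \cdot 1065 + 1065 \left(-200\right)\right) - 1718209} = \sqrt{- 200 \left(-3 + 200 + 3195 - 213000\right) - 1718209} = \sqrt{\left(-200\right) \left(-209608\right) - 1718209} = \sqrt{41921600 - 1718209} = \sqrt{40203391}$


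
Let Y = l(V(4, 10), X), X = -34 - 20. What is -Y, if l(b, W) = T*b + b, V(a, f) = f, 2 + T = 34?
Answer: -330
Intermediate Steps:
T = 32 (T = -2 + 34 = 32)
X = -54
l(b, W) = 33*b (l(b, W) = 32*b + b = 33*b)
Y = 330 (Y = 33*10 = 330)
-Y = -1*330 = -330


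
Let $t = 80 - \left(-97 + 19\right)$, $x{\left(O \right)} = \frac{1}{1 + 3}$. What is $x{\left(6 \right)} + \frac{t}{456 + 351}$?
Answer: $\frac{1439}{3228} \approx 0.44579$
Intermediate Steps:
$x{\left(O \right)} = \frac{1}{4}$
$t = 158$ ($t = 80 - -78 = 80 + 78 = 158$)
$x{\left(6 \right)} + \frac{t}{456 + 351} = \frac{1}{4} + \frac{158}{456 + 351} = \frac{1}{4} + \frac{158}{807} = \frac{1439}{3228}$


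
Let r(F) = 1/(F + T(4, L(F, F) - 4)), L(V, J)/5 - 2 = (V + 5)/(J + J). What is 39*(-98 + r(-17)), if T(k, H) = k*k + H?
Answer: -438867/115 ≈ -3816.2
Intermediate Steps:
L(V, J) = 10 + 5*(5 + V)/(2*J) (L(V, J) = 10 + 5*((V + 5)/(J + J)) = 10 + 5*((5 + V)/((2*J))) = 10 + 5*((5 + V)*(1/(2*J))) = 10 + 5*((5 + V)/(2*J)) = 10 + 5*(5 + V)/(2*J))
T(k, H) = H + k² (T(k, H) = k² + H = H + k²)
r(F) = 1/(12 + F + 5*(5 + 5*F)/(2*F)) (r(F) = 1/(F + ((5*(5 + F + 4*F)/(2*F) - 4) + 4²)) = 1/(F + ((5*(5 + 5*F)/(2*F) - 4) + 16)) = 1/(F + ((-4 + 5*(5 + 5*F)/(2*F)) + 16)) = 1/(F + (12 + 5*(5 + 5*F)/(2*F))) = 1/(12 + F + 5*(5 + 5*F)/(2*F)))
39*(-98 + r(-17)) = 39*(-98 + 2*(-17)/(25 + 2*(-17)² + 49*(-17))) = 39*(-98 + 2*(-17)/(25 + 2*289 - 833)) = 39*(-98 + 2*(-17)/(25 + 578 - 833)) = 39*(-98 + 2*(-17)/(-230)) = 39*(-98 + 2*(-17)*(-1/230)) = 39*(-98 + 17/115) = 39*(-11253/115) = -438867/115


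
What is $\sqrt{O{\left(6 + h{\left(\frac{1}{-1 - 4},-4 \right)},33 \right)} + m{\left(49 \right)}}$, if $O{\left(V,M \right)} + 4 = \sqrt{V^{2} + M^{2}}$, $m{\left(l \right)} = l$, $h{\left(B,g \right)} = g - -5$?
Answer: $\sqrt{45 + \sqrt{1138}} \approx 8.8732$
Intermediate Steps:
$h{\left(B,g \right)} = 5 + g$ ($h{\left(B,g \right)} = g + 5 = 5 + g$)
$O{\left(V,M \right)} = -4 + \sqrt{M^{2} + V^{2}}$ ($O{\left(V,M \right)} = -4 + \sqrt{V^{2} + M^{2}} = -4 + \sqrt{M^{2} + V^{2}}$)
$\sqrt{O{\left(6 + h{\left(\frac{1}{-1 - 4},-4 \right)},33 \right)} + m{\left(49 \right)}} = \sqrt{\left(-4 + \sqrt{33^{2} + \left(6 + \left(5 - 4\right)\right)^{2}}\right) + 49} = \sqrt{\left(-4 + \sqrt{1089 + \left(6 + 1\right)^{2}}\right) + 49} = \sqrt{\left(-4 + \sqrt{1089 + 7^{2}}\right) + 49} = \sqrt{\left(-4 + \sqrt{1089 + 49}\right) + 49} = \sqrt{\left(-4 + \sqrt{1138}\right) + 49} = \sqrt{45 + \sqrt{1138}}$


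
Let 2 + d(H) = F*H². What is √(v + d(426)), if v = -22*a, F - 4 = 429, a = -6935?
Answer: 18*√242999 ≈ 8873.1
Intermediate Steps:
F = 433 (F = 4 + 429 = 433)
d(H) = -2 + 433*H²
v = 152570 (v = -22*(-6935) = 152570)
√(v + d(426)) = √(152570 + (-2 + 433*426²)) = √(152570 + (-2 + 433*181476)) = √(152570 + (-2 + 78579108)) = √(152570 + 78579106) = √78731676 = 18*√242999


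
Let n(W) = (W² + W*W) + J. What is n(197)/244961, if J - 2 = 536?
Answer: 78156/244961 ≈ 0.31905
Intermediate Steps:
J = 538 (J = 2 + 536 = 538)
n(W) = 538 + 2*W² (n(W) = (W² + W*W) + 538 = (W² + W²) + 538 = 2*W² + 538 = 538 + 2*W²)
n(197)/244961 = (538 + 2*197²)/244961 = (538 + 2*38809)*(1/244961) = (538 + 77618)*(1/244961) = 78156*(1/244961) = 78156/244961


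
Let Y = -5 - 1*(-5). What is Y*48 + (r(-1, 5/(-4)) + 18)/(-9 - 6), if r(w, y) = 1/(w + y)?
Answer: -158/135 ≈ -1.1704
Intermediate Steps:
Y = 0 (Y = -5 + 5 = 0)
Y*48 + (r(-1, 5/(-4)) + 18)/(-9 - 6) = 0*48 + (1/(-1 + 5/(-4)) + 18)/(-9 - 6) = 0 + (1/(-1 + 5*(-¼)) + 18)/(-15) = 0 + (1/(-1 - 5/4) + 18)*(-1/15) = 0 + (1/(-9/4) + 18)*(-1/15) = 0 + (-4/9 + 18)*(-1/15) = 0 + (158/9)*(-1/15) = 0 - 158/135 = -158/135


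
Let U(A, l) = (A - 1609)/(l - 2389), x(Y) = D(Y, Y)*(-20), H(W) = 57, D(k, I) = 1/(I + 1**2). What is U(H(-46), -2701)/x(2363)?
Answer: -458616/12725 ≈ -36.041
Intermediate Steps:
D(k, I) = 1/(1 + I) (D(k, I) = 1/(I + 1) = 1/(1 + I))
x(Y) = -20/(1 + Y)
U(A, l) = (-1609 + A)/(-2389 + l)
U(H(-46), -2701)/x(2363) = ((-1609 + 57)/(-2389 - 2701))/((-20/(1 + 2363))) = (-1552/(-5090))/((-20/2364)) = (-1/5090*(-1552))/((-20*1/2364)) = 776/(2545*(-5/591)) = (776/2545)*(-591/5) = -458616/12725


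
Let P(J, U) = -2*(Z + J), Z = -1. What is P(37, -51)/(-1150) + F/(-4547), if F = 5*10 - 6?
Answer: 138392/2614525 ≈ 0.052932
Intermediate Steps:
F = 44 (F = 50 - 6 = 44)
P(J, U) = 2 - 2*J (P(J, U) = -2*(-1 + J) = 2 - 2*J)
P(37, -51)/(-1150) + F/(-4547) = (2 - 2*37)/(-1150) + 44/(-4547) = (2 - 74)*(-1/1150) + 44*(-1/4547) = -72*(-1/1150) - 44/4547 = 36/575 - 44/4547 = 138392/2614525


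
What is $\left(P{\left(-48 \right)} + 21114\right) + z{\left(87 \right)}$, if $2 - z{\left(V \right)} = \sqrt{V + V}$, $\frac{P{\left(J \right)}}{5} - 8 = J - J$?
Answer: $21156 - \sqrt{174} \approx 21143.0$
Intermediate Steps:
$P{\left(J \right)} = 40$ ($P{\left(J \right)} = 40 + 5 \left(J - J\right) = 40 + 5 \cdot 0 = 40 + 0 = 40$)
$z{\left(V \right)} = 2 - \sqrt{2} \sqrt{V}$ ($z{\left(V \right)} = 2 - \sqrt{V + V} = 2 - \sqrt{2 V} = 2 - \sqrt{2} \sqrt{V}$)
$\left(P{\left(-48 \right)} + 21114\right) + z{\left(87 \right)} = \left(40 + 21114\right) + \left(2 - \sqrt{2} \sqrt{87}\right) = 21154 + \left(2 - \sqrt{174}\right) = 21156 - \sqrt{174}$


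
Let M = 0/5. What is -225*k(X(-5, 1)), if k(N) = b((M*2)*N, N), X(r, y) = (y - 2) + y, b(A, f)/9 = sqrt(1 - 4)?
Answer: -2025*I*sqrt(3) ≈ -3507.4*I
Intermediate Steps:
M = 0 (M = 0*(1/5) = 0)
b(A, f) = 9*I*sqrt(3) (b(A, f) = 9*sqrt(1 - 4) = 9*sqrt(-3) = 9*(I*sqrt(3)) = 9*I*sqrt(3))
X(r, y) = -2 + 2*y (X(r, y) = (-2 + y) + y = -2 + 2*y)
k(N) = 9*I*sqrt(3)
-225*k(X(-5, 1)) = -2025*I*sqrt(3)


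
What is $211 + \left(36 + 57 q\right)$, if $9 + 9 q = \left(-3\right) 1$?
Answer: $171$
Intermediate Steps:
$q = - \frac{4}{3}$ ($q = -1 + \frac{\left(-3\right) 1}{9} = -1 + \frac{1}{9} \left(-3\right) = -1 - \frac{1}{3} = - \frac{4}{3} \approx -1.3333$)
$211 + \left(36 + 57 q\right) = 211 + \left(36 + 57 \left(- \frac{4}{3}\right)\right) = 211 + \left(36 - 76\right) = 211 - 40 = 171$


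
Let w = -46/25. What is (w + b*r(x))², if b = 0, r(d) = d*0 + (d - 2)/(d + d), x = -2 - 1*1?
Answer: 2116/625 ≈ 3.3856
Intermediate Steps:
x = -3 (x = -2 - 1 = -3)
r(d) = (-2 + d)/(2*d) (r(d) = 0 + (-2 + d)/((2*d)) = 0 + (-2 + d)*(1/(2*d)) = 0 + (-2 + d)/(2*d) = (-2 + d)/(2*d))
w = -46/25 (w = -46*1/25 = -46/25 ≈ -1.8400)
(w + b*r(x))² = (-46/25 + 0*((½)*(-2 - 3)/(-3)))² = (-46/25 + 0*((½)*(-⅓)*(-5)))² = (-46/25 + 0*(⅚))² = (-46/25 + 0)² = (-46/25)² = 2116/625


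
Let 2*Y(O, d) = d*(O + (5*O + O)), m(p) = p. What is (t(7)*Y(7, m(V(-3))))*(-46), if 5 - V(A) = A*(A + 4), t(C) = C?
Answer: -63112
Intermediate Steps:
V(A) = 5 - A*(4 + A) (V(A) = 5 - A*(A + 4) = 5 - A*(4 + A))
Y(O, d) = 7*O*d/2 (Y(O, d) = (d*(O + (5*O + O)))/2 = (d*(O + 6*O))/2 = (d*(7*O))/2 = (7*O*d)/2 = 7*O*d/2)
(t(7)*Y(7, m(V(-3))))*(-46) = (7*((7/2)*7*(5 - 1*(-3)**2 - 4*(-3))))*(-46) = (7*((7/2)*7*(5 - 1*9 + 12)))*(-46) = (7*((7/2)*7*(5 - 9 + 12)))*(-46) = (7*((7/2)*7*8))*(-46) = (7*196)*(-46) = 1372*(-46) = -63112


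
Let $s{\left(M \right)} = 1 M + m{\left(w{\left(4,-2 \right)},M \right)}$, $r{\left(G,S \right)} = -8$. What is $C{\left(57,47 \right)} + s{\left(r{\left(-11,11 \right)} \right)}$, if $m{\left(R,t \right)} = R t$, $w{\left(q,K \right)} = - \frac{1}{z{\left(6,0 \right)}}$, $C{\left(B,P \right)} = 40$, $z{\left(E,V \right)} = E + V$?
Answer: $\frac{100}{3} \approx 33.333$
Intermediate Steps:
$w{\left(q,K \right)} = - \frac{1}{6}$ ($w{\left(q,K \right)} = - \frac{1}{6 + 0} = - \frac{1}{6}$)
$s{\left(M \right)} = \frac{5 M}{6}$ ($s{\left(M \right)} = 1 M - \frac{M}{6} = M - \frac{M}{6} = \frac{5 M}{6}$)
$C{\left(57,47 \right)} + s{\left(r{\left(-11,11 \right)} \right)} = 40 + \frac{5}{6} \left(-8\right) = 40 - \frac{20}{3} = \frac{100}{3}$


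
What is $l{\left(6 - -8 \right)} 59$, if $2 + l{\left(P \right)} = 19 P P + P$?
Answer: $220424$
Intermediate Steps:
$l{\left(P \right)} = -2 + P + 19 P^{2}$ ($l{\left(P \right)} = -2 + \left(19 P P + P\right) = -2 + \left(19 P^{2} + P\right) = -2 + \left(P + 19 P^{2}\right) = -2 + P + 19 P^{2}$)
$l{\left(6 - -8 \right)} 59 = \left(-2 + \left(6 - -8\right) + 19 \left(6 - -8\right)^{2}\right) 59 = \left(-2 + \left(6 + 8\right) + 19 \left(6 + 8\right)^{2}\right) 59 = \left(-2 + 14 + 19 \cdot 14^{2}\right) 59 = \left(-2 + 14 + 19 \cdot 196\right) 59 = \left(-2 + 14 + 3724\right) 59 = 3736 \cdot 59 = 220424$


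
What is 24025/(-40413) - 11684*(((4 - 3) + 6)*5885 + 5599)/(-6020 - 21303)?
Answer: 22094791477573/1104204399 ≈ 20010.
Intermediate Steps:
24025/(-40413) - 11684*(((4 - 3) + 6)*5885 + 5599)/(-6020 - 21303) = 24025*(-1/40413) - 11684/((-27323/((1 + 6)*5885 + 5599))) = -24025/40413 - 11684/((-27323/(7*5885 + 5599))) = -24025/40413 - 11684/((-27323/(41195 + 5599))) = -24025/40413 - 11684/((-27323/46794)) = -24025/40413 - 11684/((-27323*1/46794)) = -24025/40413 - 11684/(-27323/46794) = -24025/40413 - 11684*(-46794/27323) = -24025/40413 + 546741096/27323 = 22094791477573/1104204399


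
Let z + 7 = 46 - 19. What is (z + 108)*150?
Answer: 19200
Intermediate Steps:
z = 20 (z = -7 + (46 - 19) = -7 + 27 = 20)
(z + 108)*150 = (20 + 108)*150 = 128*150 = 19200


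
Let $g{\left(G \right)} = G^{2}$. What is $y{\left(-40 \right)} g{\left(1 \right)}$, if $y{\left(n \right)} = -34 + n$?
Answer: $-74$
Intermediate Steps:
$y{\left(-40 \right)} g{\left(1 \right)} = \left(-34 - 40\right) 1^{2} = \left(-74\right) 1 = -74$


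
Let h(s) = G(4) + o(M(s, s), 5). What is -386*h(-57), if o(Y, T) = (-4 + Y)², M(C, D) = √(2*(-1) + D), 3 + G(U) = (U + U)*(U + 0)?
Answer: 5404 + 3088*I*√59 ≈ 5404.0 + 23719.0*I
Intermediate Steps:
G(U) = -3 + 2*U² (G(U) = -3 + (U + U)*(U + 0) = -3 + (2*U)*U = -3 + 2*U²)
M(C, D) = √(-2 + D)
h(s) = 29 + (-4 + √(-2 + s))² (h(s) = (-3 + 2*4²) + (-4 + √(-2 + s))² = (-3 + 2*16) + (-4 + √(-2 + s))² = (-3 + 32) + (-4 + √(-2 + s))² = 29 + (-4 + √(-2 + s))²)
-386*h(-57) = -386*(29 + (-4 + √(-2 - 57))²) = -386*(29 + (-4 + √(-59))²) = -386*(29 + (-4 + I*√59)²) = -11194 - 386*(-4 + I*√59)²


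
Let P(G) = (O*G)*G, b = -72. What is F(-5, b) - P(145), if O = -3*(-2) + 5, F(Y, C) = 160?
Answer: -231115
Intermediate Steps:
O = 11 (O = 6 + 5 = 11)
P(G) = 11*G**2 (P(G) = (11*G)*G = 11*G**2)
F(-5, b) - P(145) = 160 - 11*145**2 = 160 - 11*21025 = 160 - 1*231275 = 160 - 231275 = -231115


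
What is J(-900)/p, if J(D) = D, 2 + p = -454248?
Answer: 18/9085 ≈ 0.0019813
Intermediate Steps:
p = -454250 (p = -2 - 454248 = -454250)
J(-900)/p = -900/(-454250) = -900*(-1/454250) = 18/9085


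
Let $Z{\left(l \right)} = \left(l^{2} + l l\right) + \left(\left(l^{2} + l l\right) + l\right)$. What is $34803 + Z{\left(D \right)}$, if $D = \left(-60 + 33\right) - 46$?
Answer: $56046$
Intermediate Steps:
$D = -73$ ($D = -27 - 46 = -73$)
$Z{\left(l \right)} = l + 4 l^{2}$ ($Z{\left(l \right)} = \left(l^{2} + l^{2}\right) + \left(\left(l^{2} + l^{2}\right) + l\right) = 2 l^{2} + \left(2 l^{2} + l\right) = 2 l^{2} + \left(l + 2 l^{2}\right) = l + 4 l^{2}$)
$34803 + Z{\left(D \right)} = 34803 - 73 \left(1 + 4 \left(-73\right)\right) = 34803 - 73 \left(1 - 292\right) = 34803 - -21243 = 34803 + 21243 = 56046$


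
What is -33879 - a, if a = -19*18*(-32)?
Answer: -44823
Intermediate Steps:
a = 10944 (a = -342*(-32) = 10944)
-33879 - a = -33879 - 1*10944 = -33879 - 10944 = -44823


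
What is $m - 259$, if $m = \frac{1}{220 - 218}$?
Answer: $- \frac{517}{2} \approx -258.5$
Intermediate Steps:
$m = \frac{1}{2} \approx 0.5$
$m - 259 = \frac{1}{2} - 259 = - \frac{517}{2}$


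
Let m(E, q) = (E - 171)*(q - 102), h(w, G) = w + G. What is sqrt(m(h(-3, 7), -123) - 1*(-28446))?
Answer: sqrt(66021) ≈ 256.95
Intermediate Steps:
h(w, G) = G + w
m(E, q) = (-171 + E)*(-102 + q)
sqrt(m(h(-3, 7), -123) - 1*(-28446)) = sqrt((17442 - 171*(-123) - 102*(7 - 3) + (7 - 3)*(-123)) - 1*(-28446)) = sqrt((17442 + 21033 - 102*4 + 4*(-123)) + 28446) = sqrt((17442 + 21033 - 408 - 492) + 28446) = sqrt(37575 + 28446) = sqrt(66021)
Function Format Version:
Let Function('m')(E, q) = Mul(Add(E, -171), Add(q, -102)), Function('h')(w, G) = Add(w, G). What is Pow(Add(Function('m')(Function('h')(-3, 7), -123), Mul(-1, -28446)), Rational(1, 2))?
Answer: Pow(66021, Rational(1, 2)) ≈ 256.95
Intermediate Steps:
Function('h')(w, G) = Add(G, w)
Function('m')(E, q) = Mul(Add(-171, E), Add(-102, q))
Pow(Add(Function('m')(Function('h')(-3, 7), -123), Mul(-1, -28446)), Rational(1, 2)) = Pow(Add(Add(17442, Mul(-171, -123), Mul(-102, Add(7, -3)), Mul(Add(7, -3), -123)), Mul(-1, -28446)), Rational(1, 2)) = Pow(Add(Add(17442, 21033, Mul(-102, 4), Mul(4, -123)), 28446), Rational(1, 2)) = Pow(Add(Add(17442, 21033, -408, -492), 28446), Rational(1, 2)) = Pow(Add(37575, 28446), Rational(1, 2)) = Pow(66021, Rational(1, 2))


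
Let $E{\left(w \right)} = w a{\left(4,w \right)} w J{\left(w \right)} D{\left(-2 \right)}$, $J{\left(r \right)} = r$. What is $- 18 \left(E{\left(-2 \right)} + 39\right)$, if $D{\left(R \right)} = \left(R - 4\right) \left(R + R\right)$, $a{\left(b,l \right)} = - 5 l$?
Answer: $33858$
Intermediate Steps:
$D{\left(R \right)} = 2 R \left(-4 + R\right)$ ($D{\left(R \right)} = \left(-4 + R\right) 2 R = 2 R \left(-4 + R\right)$)
$E{\left(w \right)} = - 120 w^{4}$ ($E{\left(w \right)} = w \left(- 5 w\right) w w 2 \left(-2\right) \left(-4 - 2\right) = - 5 w^{2} w w 2 \left(-2\right) \left(-6\right) = - 5 w^{3} w 24 = - 5 w^{4} \cdot 24 = - 120 w^{4}$)
$- 18 \left(E{\left(-2 \right)} + 39\right) = - 18 \left(- 120 \left(-2\right)^{4} + 39\right) = - 18 \left(\left(-120\right) 16 + 39\right) = - 18 \left(-1920 + 39\right) = \left(-18\right) \left(-1881\right) = 33858$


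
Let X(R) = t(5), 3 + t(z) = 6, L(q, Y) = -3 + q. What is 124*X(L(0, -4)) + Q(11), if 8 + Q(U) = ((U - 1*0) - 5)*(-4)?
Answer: 340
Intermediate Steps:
t(z) = 3 (t(z) = -3 + 6 = 3)
X(R) = 3
Q(U) = 12 - 4*U (Q(U) = -8 + ((U - 1*0) - 5)*(-4) = -8 + ((U + 0) - 5)*(-4) = -8 + (U - 5)*(-4) = -8 + (-5 + U)*(-4) = -8 + (20 - 4*U) = 12 - 4*U)
124*X(L(0, -4)) + Q(11) = 124*3 + (12 - 4*11) = 372 + (12 - 44) = 372 - 32 = 340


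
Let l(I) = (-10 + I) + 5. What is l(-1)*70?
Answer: -420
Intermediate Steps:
l(I) = -5 + I
l(-1)*70 = (-5 - 1)*70 = -6*70 = -420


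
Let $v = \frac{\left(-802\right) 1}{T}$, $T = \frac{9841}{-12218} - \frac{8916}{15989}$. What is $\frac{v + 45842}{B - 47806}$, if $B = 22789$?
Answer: $- \frac{12363638907758}{6661612743429} \approx -1.856$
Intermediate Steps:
$T = - \frac{266283437}{195353602}$ ($T = 9841 \left(- \frac{1}{12218}\right) - \frac{8916}{15989} = - \frac{9841}{12218} - \frac{8916}{15989} = - \frac{266283437}{195353602} \approx -1.3631$)
$v = \frac{156673588804}{266283437}$ ($v = \frac{\left(-802\right) 1}{- \frac{266283437}{195353602}} = \left(-802\right) \left(- \frac{195353602}{266283437}\right) = \frac{156673588804}{266283437} \approx 588.37$)
$\frac{v + 45842}{B - 47806} = \frac{\frac{156673588804}{266283437} + 45842}{22789 - 47806} = \frac{12363638907758}{266283437 \left(-25017\right)} = \frac{12363638907758}{266283437} \left(- \frac{1}{25017}\right) = - \frac{12363638907758}{6661612743429}$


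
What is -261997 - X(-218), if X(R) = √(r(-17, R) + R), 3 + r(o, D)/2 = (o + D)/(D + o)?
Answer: -261997 - I*√222 ≈ -2.62e+5 - 14.9*I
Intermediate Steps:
r(o, D) = -4 (r(o, D) = -6 + 2*((o + D)/(D + o)) = -6 + 2*((D + o)/(D + o)) = -6 + 2*1 = -6 + 2 = -4)
X(R) = √(-4 + R)
-261997 - X(-218) = -261997 - √(-4 - 218) = -261997 - √(-222) = -261997 - I*√222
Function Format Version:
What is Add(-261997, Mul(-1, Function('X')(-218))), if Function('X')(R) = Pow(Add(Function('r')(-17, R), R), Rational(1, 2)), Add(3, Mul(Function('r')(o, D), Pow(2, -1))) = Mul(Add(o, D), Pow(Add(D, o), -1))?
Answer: Add(-261997, Mul(-1, I, Pow(222, Rational(1, 2)))) ≈ Add(-2.6200e+5, Mul(-14.900, I))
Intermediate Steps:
Function('r')(o, D) = -4 (Function('r')(o, D) = Add(-6, Mul(2, Mul(Add(o, D), Pow(Add(D, o), -1)))) = Add(-6, Mul(2, Mul(Add(D, o), Pow(Add(D, o), -1)))) = Add(-6, Mul(2, 1)) = Add(-6, 2) = -4)
Function('X')(R) = Pow(Add(-4, R), Rational(1, 2))
Add(-261997, Mul(-1, Function('X')(-218))) = Add(-261997, Mul(-1, Pow(Add(-4, -218), Rational(1, 2)))) = Add(-261997, Mul(-1, Pow(-222, Rational(1, 2)))) = Add(-261997, Mul(-1, Mul(I, Pow(222, Rational(1, 2))))) = Add(-261997, Mul(-1, I, Pow(222, Rational(1, 2))))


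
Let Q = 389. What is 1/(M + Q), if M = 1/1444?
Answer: 1444/561717 ≈ 0.0025707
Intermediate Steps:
M = 1/1444 ≈ 0.00069252
1/(M + Q) = 1/(1/1444 + 389) = 1/(561717/1444) = 1444/561717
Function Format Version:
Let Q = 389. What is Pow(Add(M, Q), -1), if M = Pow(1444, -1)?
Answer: Rational(1444, 561717) ≈ 0.0025707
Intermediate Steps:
M = Rational(1, 1444) ≈ 0.00069252
Pow(Add(M, Q), -1) = Pow(Add(Rational(1, 1444), 389), -1) = Pow(Rational(561717, 1444), -1) = Rational(1444, 561717)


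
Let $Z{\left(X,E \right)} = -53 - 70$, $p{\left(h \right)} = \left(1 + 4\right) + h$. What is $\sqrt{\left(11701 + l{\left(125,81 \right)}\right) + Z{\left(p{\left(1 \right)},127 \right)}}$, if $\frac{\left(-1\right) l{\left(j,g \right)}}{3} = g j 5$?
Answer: $i \sqrt{140297} \approx 374.56 i$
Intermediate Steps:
$l{\left(j,g \right)} = - 15 g j$ ($l{\left(j,g \right)} = - 3 g j 5 = - 3 \cdot 5 g j = - 15 g j$)
$p{\left(h \right)} = 5 + h$
$Z{\left(X,E \right)} = -123$ ($Z{\left(X,E \right)} = -53 - 70 = -123$)
$\sqrt{\left(11701 + l{\left(125,81 \right)}\right) + Z{\left(p{\left(1 \right)},127 \right)}} = \sqrt{\left(11701 - 1215 \cdot 125\right) - 123} = \sqrt{\left(11701 - 151875\right) - 123} = \sqrt{-140174 - 123} = \sqrt{-140297} = i \sqrt{140297}$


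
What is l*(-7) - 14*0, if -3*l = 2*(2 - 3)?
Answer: -14/3 ≈ -4.6667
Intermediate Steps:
l = 2/3 (l = -2*(2 - 3)/3 = -2*(-1)/3 = -1/3*(-2) = 2/3 ≈ 0.66667)
l*(-7) - 14*0 = (2/3)*(-7) - 14*0 = -14/3 + 0 = -14/3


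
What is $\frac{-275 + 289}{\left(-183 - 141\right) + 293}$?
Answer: $- \frac{14}{31} \approx -0.45161$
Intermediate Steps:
$\frac{-275 + 289}{\left(-183 - 141\right) + 293} = \frac{14}{\left(-183 - 141\right) + 293} = \frac{14}{-324 + 293} = \frac{14}{-31} = 14 \left(- \frac{1}{31}\right) = - \frac{14}{31}$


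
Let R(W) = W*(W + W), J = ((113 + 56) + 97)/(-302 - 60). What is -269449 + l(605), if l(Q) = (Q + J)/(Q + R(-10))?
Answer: -39259957173/145705 ≈ -2.6945e+5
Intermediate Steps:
J = -133/181 (J = (169 + 97)/(-362) = 266*(-1/362) = -133/181 ≈ -0.73481)
R(W) = 2*W² (R(W) = W*(2*W) = 2*W²)
l(Q) = (-133/181 + Q)/(200 + Q) (l(Q) = (Q - 133/181)/(Q + 2*(-10)²) = (-133/181 + Q)/(Q + 2*100) = (-133/181 + Q)/(Q + 200) = (-133/181 + Q)/(200 + Q))
-269449 + l(605) = -269449 + (-133/181 + 605)/(200 + 605) = -269449 + (109372/181)/805 = -269449 + (1/805)*(109372/181) = -269449 + 109372/145705 = -39259957173/145705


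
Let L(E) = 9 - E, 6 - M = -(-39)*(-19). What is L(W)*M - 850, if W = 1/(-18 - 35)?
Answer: 312016/53 ≈ 5887.1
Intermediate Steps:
M = 747 (M = 6 - (-1)*(-39*(-19)) = 6 - (-1)*741 = 6 - 1*(-741) = 6 + 741 = 747)
W = -1/53 (W = 1/(-53) = -1/53 ≈ -0.018868)
L(W)*M - 850 = (9 - 1*(-1/53))*747 - 850 = (9 + 1/53)*747 - 850 = (478/53)*747 - 850 = 357066/53 - 850 = 312016/53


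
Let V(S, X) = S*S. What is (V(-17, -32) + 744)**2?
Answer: 1067089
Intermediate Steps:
V(S, X) = S**2
(V(-17, -32) + 744)**2 = ((-17)**2 + 744)**2 = (289 + 744)**2 = 1033**2 = 1067089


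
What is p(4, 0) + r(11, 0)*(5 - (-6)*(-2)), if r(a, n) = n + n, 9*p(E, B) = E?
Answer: 4/9 ≈ 0.44444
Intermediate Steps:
p(E, B) = E/9
r(a, n) = 2*n
p(4, 0) + r(11, 0)*(5 - (-6)*(-2)) = (⅑)*4 + (2*0)*(5 - (-6)*(-2)) = 4/9 + 0*(5 - 1*12) = 4/9 + 0*(5 - 12) = 4/9 + 0*(-7) = 4/9 + 0 = 4/9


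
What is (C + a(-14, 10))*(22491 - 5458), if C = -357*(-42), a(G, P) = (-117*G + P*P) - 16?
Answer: 284723628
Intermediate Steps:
a(G, P) = -16 + P**2 - 117*G (a(G, P) = (-117*G + P**2) - 16 = (P**2 - 117*G) - 16 = -16 + P**2 - 117*G)
C = 14994
(C + a(-14, 10))*(22491 - 5458) = (14994 + (-16 + 10**2 - 117*(-14)))*(22491 - 5458) = (14994 + (-16 + 100 + 1638))*17033 = (14994 + 1722)*17033 = 16716*17033 = 284723628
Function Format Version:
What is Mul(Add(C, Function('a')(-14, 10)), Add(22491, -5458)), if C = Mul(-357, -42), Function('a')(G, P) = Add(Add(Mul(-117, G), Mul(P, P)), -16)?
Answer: 284723628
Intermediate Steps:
Function('a')(G, P) = Add(-16, Pow(P, 2), Mul(-117, G)) (Function('a')(G, P) = Add(Add(Mul(-117, G), Pow(P, 2)), -16) = Add(Add(Pow(P, 2), Mul(-117, G)), -16) = Add(-16, Pow(P, 2), Mul(-117, G)))
C = 14994
Mul(Add(C, Function('a')(-14, 10)), Add(22491, -5458)) = Mul(Add(14994, Add(-16, Pow(10, 2), Mul(-117, -14))), Add(22491, -5458)) = Mul(Add(14994, Add(-16, 100, 1638)), 17033) = Mul(Add(14994, 1722), 17033) = Mul(16716, 17033) = 284723628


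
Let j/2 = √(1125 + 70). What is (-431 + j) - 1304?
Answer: -1735 + 2*√1195 ≈ -1665.9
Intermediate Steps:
j = 2*√1195 (j = 2*√(1125 + 70) = 2*√1195 ≈ 69.138)
(-431 + j) - 1304 = (-431 + 2*√1195) - 1304 = -1735 + 2*√1195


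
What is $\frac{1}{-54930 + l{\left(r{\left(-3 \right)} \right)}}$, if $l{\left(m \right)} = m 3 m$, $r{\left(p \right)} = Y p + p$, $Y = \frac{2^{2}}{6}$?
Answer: $- \frac{1}{54855} \approx -1.823 \cdot 10^{-5}$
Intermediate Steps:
$Y = \frac{2}{3}$ ($Y = 4 \cdot \frac{1}{6} = \frac{2}{3} \approx 0.66667$)
$r{\left(p \right)} = \frac{5 p}{3}$ ($r{\left(p \right)} = \frac{2 p}{3} + p = \frac{5 p}{3}$)
$l{\left(m \right)} = 3 m^{2}$ ($l{\left(m \right)} = 3 m m = 3 m^{2}$)
$\frac{1}{-54930 + l{\left(r{\left(-3 \right)} \right)}} = \frac{1}{-54930 + 3 \left(\frac{5}{3} \left(-3\right)\right)^{2}} = \frac{1}{-54930 + 3 \left(-5\right)^{2}} = \frac{1}{-54930 + 3 \cdot 25} = \frac{1}{-54930 + 75} = \frac{1}{-54855} = - \frac{1}{54855}$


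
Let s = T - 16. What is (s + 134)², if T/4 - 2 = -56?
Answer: 9604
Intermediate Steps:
T = -216 (T = 8 + 4*(-56) = 8 - 224 = -216)
s = -232 (s = -216 - 16 = -232)
(s + 134)² = (-232 + 134)² = (-98)² = 9604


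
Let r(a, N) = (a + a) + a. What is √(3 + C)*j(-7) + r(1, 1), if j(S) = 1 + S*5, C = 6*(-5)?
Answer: 3 - 102*I*√3 ≈ 3.0 - 176.67*I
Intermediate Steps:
C = -30
r(a, N) = 3*a (r(a, N) = 2*a + a = 3*a)
j(S) = 1 + 5*S
√(3 + C)*j(-7) + r(1, 1) = √(3 - 30)*(1 + 5*(-7)) + 3*1 = √(-27)*(1 - 35) + 3 = (3*I*√3)*(-34) + 3 = -102*I*√3 + 3 = 3 - 102*I*√3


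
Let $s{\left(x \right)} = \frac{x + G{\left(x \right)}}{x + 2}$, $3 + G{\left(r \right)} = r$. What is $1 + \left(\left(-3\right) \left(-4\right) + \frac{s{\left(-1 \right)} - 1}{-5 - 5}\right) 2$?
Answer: $\frac{131}{5} \approx 26.2$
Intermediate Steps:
$G{\left(r \right)} = -3 + r$
$s{\left(x \right)} = \frac{-3 + 2 x}{2 + x}$ ($s{\left(x \right)} = \frac{x + \left(-3 + x\right)}{x + 2} = \frac{-3 + 2 x}{2 + x}$)
$1 + \left(\left(-3\right) \left(-4\right) + \frac{s{\left(-1 \right)} - 1}{-5 - 5}\right) 2 = 1 + \left(\left(-3\right) \left(-4\right) + \frac{\frac{-3 + 2 \left(-1\right)}{2 - 1} - 1}{-5 - 5}\right) 2 = 1 + \left(12 + \frac{\frac{-3 - 2}{1} - 1}{-10}\right) 2 = 1 + \left(12 + \left(1 \left(-5\right) - 1\right) \left(- \frac{1}{10}\right)\right) 2 = 1 + \left(12 + \left(-5 - 1\right) \left(- \frac{1}{10}\right)\right) 2 = 1 + \left(12 - - \frac{3}{5}\right) 2 = 1 + \left(12 + \frac{3}{5}\right) 2 = 1 + \frac{63}{5} \cdot 2 = 1 + \frac{126}{5} = \frac{131}{5}$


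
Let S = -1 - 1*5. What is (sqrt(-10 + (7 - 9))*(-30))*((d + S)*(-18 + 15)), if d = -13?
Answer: -3420*I*sqrt(3) ≈ -5923.6*I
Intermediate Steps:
S = -6 (S = -1 - 5 = -6)
(sqrt(-10 + (7 - 9))*(-30))*((d + S)*(-18 + 15)) = (sqrt(-10 + (7 - 9))*(-30))*((-13 - 6)*(-18 + 15)) = (sqrt(-10 - 2)*(-30))*(-19*(-3)) = (sqrt(-12)*(-30))*57 = ((2*I*sqrt(3))*(-30))*57 = -60*I*sqrt(3)*57 = -3420*I*sqrt(3)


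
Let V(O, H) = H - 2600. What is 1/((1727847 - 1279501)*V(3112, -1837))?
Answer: -1/1989311202 ≈ -5.0269e-10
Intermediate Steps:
V(O, H) = -2600 + H
1/((1727847 - 1279501)*V(3112, -1837)) = 1/((1727847 - 1279501)*(-2600 - 1837)) = 1/(448346*(-4437)) = (1/448346)*(-1/4437) = -1/1989311202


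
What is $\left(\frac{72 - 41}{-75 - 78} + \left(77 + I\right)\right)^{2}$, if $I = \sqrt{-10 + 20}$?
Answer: $\frac{138296590}{23409} + \frac{23500 \sqrt{10}}{153} \approx 6393.5$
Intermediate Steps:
$I = \sqrt{10} \approx 3.1623$
$\left(\frac{72 - 41}{-75 - 78} + \left(77 + I\right)\right)^{2} = \left(\frac{72 - 41}{-75 - 78} + \left(77 + \sqrt{10}\right)\right)^{2} = \left(\frac{31}{-153} + \left(77 + \sqrt{10}\right)\right)^{2} = \left(31 \left(- \frac{1}{153}\right) + \left(77 + \sqrt{10}\right)\right)^{2} = \left(- \frac{31}{153} + \left(77 + \sqrt{10}\right)\right)^{2} = \left(\frac{11750}{153} + \sqrt{10}\right)^{2}$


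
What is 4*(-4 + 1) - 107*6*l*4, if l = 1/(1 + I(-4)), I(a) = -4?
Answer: 844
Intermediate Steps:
l = -1/3 (l = 1/(1 - 4) = 1/(-3) = -1/3 ≈ -0.33333)
4*(-4 + 1) - 107*6*l*4 = 4*(-4 + 1) - 107*6*(-1/3)*4 = 4*(-3) - (-214)*4 = -12 - 107*(-8) = -12 + 856 = 844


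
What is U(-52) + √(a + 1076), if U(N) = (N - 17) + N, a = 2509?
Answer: -121 + √3585 ≈ -61.125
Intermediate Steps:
U(N) = -17 + 2*N (U(N) = (-17 + N) + N = -17 + 2*N)
U(-52) + √(a + 1076) = (-17 + 2*(-52)) + √(2509 + 1076) = (-17 - 104) + √3585 = -121 + √3585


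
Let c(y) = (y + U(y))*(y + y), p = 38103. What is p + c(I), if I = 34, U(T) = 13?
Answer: 41299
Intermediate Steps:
c(y) = 2*y*(13 + y) (c(y) = (y + 13)*(y + y) = (13 + y)*(2*y) = 2*y*(13 + y))
p + c(I) = 38103 + 2*34*(13 + 34) = 38103 + 2*34*47 = 38103 + 3196 = 41299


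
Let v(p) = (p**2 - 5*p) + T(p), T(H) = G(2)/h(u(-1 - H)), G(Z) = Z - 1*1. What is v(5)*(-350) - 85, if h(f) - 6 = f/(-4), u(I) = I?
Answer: -395/3 ≈ -131.67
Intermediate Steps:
G(Z) = -1 + Z (G(Z) = Z - 1 = -1 + Z)
h(f) = 6 - f/4 (h(f) = 6 + f/(-4) = 6 + f*(-1/4) = 6 - f/4)
T(H) = 1/(25/4 + H/4) (T(H) = (-1 + 2)/(6 - (-1 - H)/4) = 1/(6 + (1/4 + H/4)) = 1/(25/4 + H/4))
v(p) = p**2 - 5*p + 4/(25 + p) (v(p) = (p**2 - 5*p) + 4/(25 + p) = p**2 - 5*p + 4/(25 + p))
v(5)*(-350) - 85 = ((4 + 5*(-5 + 5)*(25 + 5))/(25 + 5))*(-350) - 85 = ((4 + 5*0*30)/30)*(-350) - 85 = ((4 + 0)/30)*(-350) - 85 = ((1/30)*4)*(-350) - 85 = (2/15)*(-350) - 85 = -140/3 - 85 = -395/3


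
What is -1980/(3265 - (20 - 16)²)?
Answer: -220/361 ≈ -0.60942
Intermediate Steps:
-1980/(3265 - (20 - 16)²) = -1980/(3265 - 1*4²) = -1980/(3265 - 1*16) = -1980/(3265 - 16) = -1980/3249 = -1980*1/3249 = -220/361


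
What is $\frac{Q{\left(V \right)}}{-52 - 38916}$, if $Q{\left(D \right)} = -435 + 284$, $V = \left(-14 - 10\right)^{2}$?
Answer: $\frac{151}{38968} \approx 0.003875$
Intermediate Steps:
$V = 576$ ($V = \left(-24\right)^{2} = 576$)
$Q{\left(D \right)} = -151$
$\frac{Q{\left(V \right)}}{-52 - 38916} = - \frac{151}{-52 - 38916} = - \frac{151}{-38968} = \left(-151\right) \left(- \frac{1}{38968}\right) = \frac{151}{38968}$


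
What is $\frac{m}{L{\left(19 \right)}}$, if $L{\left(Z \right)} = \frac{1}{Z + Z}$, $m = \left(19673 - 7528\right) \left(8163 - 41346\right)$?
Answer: $-15314286330$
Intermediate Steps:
$m = -403007535$ ($m = 12145 \left(-33183\right) = -403007535$)
$L{\left(Z \right)} = \frac{1}{2 Z}$
$\frac{m}{L{\left(19 \right)}} = - \frac{403007535}{\frac{1}{2} \cdot \frac{1}{19}} = - 403007535 \frac{1}{\frac{1}{38}} = \left(-403007535\right) 38 = -15314286330$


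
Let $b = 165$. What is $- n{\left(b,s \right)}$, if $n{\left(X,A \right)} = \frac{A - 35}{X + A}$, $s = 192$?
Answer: $- \frac{157}{357} \approx -0.43978$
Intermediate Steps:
$n{\left(X,A \right)} = \frac{-35 + A}{A + X}$
$- n{\left(b,s \right)} = - \frac{-35 + 192}{192 + 165} = - \frac{157}{357}$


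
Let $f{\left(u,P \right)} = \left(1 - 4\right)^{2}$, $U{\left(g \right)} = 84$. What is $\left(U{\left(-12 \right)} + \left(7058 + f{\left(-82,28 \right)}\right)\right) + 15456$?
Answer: $22607$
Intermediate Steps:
$f{\left(u,P \right)} = 9$ ($f{\left(u,P \right)} = \left(-3\right)^{2} = 9$)
$\left(U{\left(-12 \right)} + \left(7058 + f{\left(-82,28 \right)}\right)\right) + 15456 = \left(84 + \left(7058 + 9\right)\right) + 15456 = \left(84 + 7067\right) + 15456 = 7151 + 15456 = 22607$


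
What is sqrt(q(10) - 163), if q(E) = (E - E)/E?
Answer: I*sqrt(163) ≈ 12.767*I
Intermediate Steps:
q(E) = 0 (q(E) = 0/E = 0)
sqrt(q(10) - 163) = sqrt(0 - 163) = sqrt(-163) = I*sqrt(163)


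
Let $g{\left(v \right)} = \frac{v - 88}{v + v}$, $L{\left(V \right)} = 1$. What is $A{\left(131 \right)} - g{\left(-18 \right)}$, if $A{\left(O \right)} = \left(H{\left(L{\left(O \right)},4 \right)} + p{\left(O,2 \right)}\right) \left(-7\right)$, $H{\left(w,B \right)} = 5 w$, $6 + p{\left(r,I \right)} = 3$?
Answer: $- \frac{305}{18} \approx -16.944$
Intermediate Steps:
$p{\left(r,I \right)} = -3$ ($p{\left(r,I \right)} = -6 + 3 = -3$)
$g{\left(v \right)} = \frac{-88 + v}{2 v}$
$A{\left(O \right)} = -14$ ($A{\left(O \right)} = \left(5 \cdot 1 - 3\right) \left(-7\right) = \left(5 - 3\right) \left(-7\right) = 2 \left(-7\right) = -14$)
$A{\left(131 \right)} - g{\left(-18 \right)} = -14 - \frac{-88 - 18}{2 \left(-18\right)} = -14 - \frac{1}{2} \left(- \frac{1}{18}\right) \left(-106\right) = -14 - \frac{53}{18} = - \frac{305}{18}$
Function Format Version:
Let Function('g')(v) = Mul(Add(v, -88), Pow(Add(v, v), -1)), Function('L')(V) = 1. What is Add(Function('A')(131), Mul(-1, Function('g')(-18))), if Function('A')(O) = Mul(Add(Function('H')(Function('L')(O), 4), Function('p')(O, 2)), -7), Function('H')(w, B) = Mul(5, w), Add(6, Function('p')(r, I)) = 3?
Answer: Rational(-305, 18) ≈ -16.944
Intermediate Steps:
Function('p')(r, I) = -3 (Function('p')(r, I) = Add(-6, 3) = -3)
Function('g')(v) = Mul(Rational(1, 2), Pow(v, -1), Add(-88, v)) (Function('g')(v) = Mul(Add(-88, v), Pow(Mul(2, v), -1)) = Mul(Add(-88, v), Mul(Rational(1, 2), Pow(v, -1))) = Mul(Rational(1, 2), Pow(v, -1), Add(-88, v)))
Function('A')(O) = -14 (Function('A')(O) = Mul(Add(Mul(5, 1), -3), -7) = Mul(Add(5, -3), -7) = Mul(2, -7) = -14)
Add(Function('A')(131), Mul(-1, Function('g')(-18))) = Add(-14, Mul(-1, Mul(Rational(1, 2), Pow(-18, -1), Add(-88, -18)))) = Add(-14, Mul(-1, Mul(Rational(1, 2), Rational(-1, 18), -106))) = Add(-14, Mul(-1, Rational(53, 18))) = Add(-14, Rational(-53, 18)) = Rational(-305, 18)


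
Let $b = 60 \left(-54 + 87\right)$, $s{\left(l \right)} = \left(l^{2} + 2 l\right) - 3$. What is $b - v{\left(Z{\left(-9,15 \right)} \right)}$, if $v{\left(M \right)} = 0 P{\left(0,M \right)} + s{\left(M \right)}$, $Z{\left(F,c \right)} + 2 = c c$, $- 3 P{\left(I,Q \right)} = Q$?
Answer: $-48192$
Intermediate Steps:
$P{\left(I,Q \right)} = - \frac{Q}{3}$
$s{\left(l \right)} = -3 + l^{2} + 2 l$
$Z{\left(F,c \right)} = -2 + c^{2}$ ($Z{\left(F,c \right)} = -2 + c c = -2 + c^{2}$)
$b = 1980$ ($b = 60 \cdot 33 = 1980$)
$v{\left(M \right)} = -3 + M^{2} + 2 M$ ($v{\left(M \right)} = 0 \left(- \frac{M}{3}\right) + \left(-3 + M^{2} + 2 M\right) = 0 + \left(-3 + M^{2} + 2 M\right) = -3 + M^{2} + 2 M$)
$b - v{\left(Z{\left(-9,15 \right)} \right)} = 1980 - \left(-3 + \left(-2 + 15^{2}\right)^{2} + 2 \left(-2 + 15^{2}\right)\right) = 1980 - \left(-3 + \left(-2 + 225\right)^{2} + 2 \left(-2 + 225\right)\right) = 1980 - \left(-3 + 223^{2} + 2 \cdot 223\right) = 1980 - \left(-3 + 49729 + 446\right) = 1980 - 50172 = -48192$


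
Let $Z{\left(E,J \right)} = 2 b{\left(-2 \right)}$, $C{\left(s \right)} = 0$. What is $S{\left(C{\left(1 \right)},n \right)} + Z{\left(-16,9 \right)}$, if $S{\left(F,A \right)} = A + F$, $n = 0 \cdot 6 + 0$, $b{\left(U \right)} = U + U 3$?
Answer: $-16$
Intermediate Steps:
$b{\left(U \right)} = 4 U$ ($b{\left(U \right)} = U + 3 U = 4 U$)
$Z{\left(E,J \right)} = -16$ ($Z{\left(E,J \right)} = 2 \cdot 4 \left(-2\right) = 2 \left(-8\right) = -16$)
$n = 0$ ($n = 0 + 0 = 0$)
$S{\left(C{\left(1 \right)},n \right)} + Z{\left(-16,9 \right)} = \left(0 + 0\right) - 16 = 0 - 16 = -16$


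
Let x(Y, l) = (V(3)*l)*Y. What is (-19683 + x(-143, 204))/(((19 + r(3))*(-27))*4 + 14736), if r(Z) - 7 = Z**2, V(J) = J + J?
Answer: -64905/3652 ≈ -17.772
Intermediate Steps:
V(J) = 2*J
x(Y, l) = 6*Y*l (x(Y, l) = ((2*3)*l)*Y = (6*l)*Y = 6*Y*l)
r(Z) = 7 + Z**2
(-19683 + x(-143, 204))/(((19 + r(3))*(-27))*4 + 14736) = (-19683 + 6*(-143)*204)/(((19 + (7 + 3**2))*(-27))*4 + 14736) = (-19683 - 175032)/(((19 + (7 + 9))*(-27))*4 + 14736) = -194715/(((19 + 16)*(-27))*4 + 14736) = -194715/((35*(-27))*4 + 14736) = -194715/(-945*4 + 14736) = -194715/(-3780 + 14736) = -194715/10956 = -194715*1/10956 = -64905/3652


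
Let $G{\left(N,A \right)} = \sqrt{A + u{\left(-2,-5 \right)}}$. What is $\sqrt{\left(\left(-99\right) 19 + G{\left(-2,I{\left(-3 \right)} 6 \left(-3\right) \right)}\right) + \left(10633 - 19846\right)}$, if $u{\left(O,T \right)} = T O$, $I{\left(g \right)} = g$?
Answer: $i \sqrt{11086} \approx 105.29 i$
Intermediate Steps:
$u{\left(O,T \right)} = O T$
$G{\left(N,A \right)} = \sqrt{10 + A}$ ($G{\left(N,A \right)} = \sqrt{A - -10} = \sqrt{A + 10} = \sqrt{10 + A}$)
$\sqrt{\left(\left(-99\right) 19 + G{\left(-2,I{\left(-3 \right)} 6 \left(-3\right) \right)}\right) + \left(10633 - 19846\right)} = \sqrt{\left(\left(-99\right) 19 + \sqrt{10 + \left(-3\right) 6 \left(-3\right)}\right) + \left(10633 - 19846\right)} = \sqrt{\left(-1881 + \sqrt{10 - -54}\right) + \left(10633 - 19846\right)} = \sqrt{\left(-1881 + \sqrt{10 + 54}\right) - 9213} = \sqrt{\left(-1881 + \sqrt{64}\right) - 9213} = \sqrt{\left(-1881 + 8\right) - 9213} = \sqrt{-1873 - 9213} = \sqrt{-11086} = i \sqrt{11086}$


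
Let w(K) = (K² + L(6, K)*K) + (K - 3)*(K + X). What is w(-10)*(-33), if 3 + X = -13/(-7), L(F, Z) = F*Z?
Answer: -195162/7 ≈ -27880.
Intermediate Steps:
X = -8/7 (X = -3 - 13/(-7) = -3 - 13*(-⅐) = -3 + 13/7 = -8/7 ≈ -1.1429)
w(K) = 7*K² + (-3 + K)*(-8/7 + K) (w(K) = (K² + (6*K)*K) + (K - 3)*(K - 8/7) = (K² + 6*K²) + (-3 + K)*(-8/7 + K) = 7*K² + (-3 + K)*(-8/7 + K))
w(-10)*(-33) = (24/7 + 8*(-10)² - 29/7*(-10))*(-33) = (24/7 + 8*100 + 290/7)*(-33) = (24/7 + 800 + 290/7)*(-33) = (5914/7)*(-33) = -195162/7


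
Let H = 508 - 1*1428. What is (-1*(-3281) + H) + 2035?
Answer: 4396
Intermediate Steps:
H = -920 (H = 508 - 1428 = -920)
(-1*(-3281) + H) + 2035 = (-1*(-3281) - 920) + 2035 = (3281 - 920) + 2035 = 2361 + 2035 = 4396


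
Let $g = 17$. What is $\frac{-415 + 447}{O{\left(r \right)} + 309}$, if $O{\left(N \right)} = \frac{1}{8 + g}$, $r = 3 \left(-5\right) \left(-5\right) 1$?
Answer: $\frac{400}{3863} \approx 0.10355$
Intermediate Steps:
$r = 75$ ($r = \left(-15\right) \left(-5\right) 1 = 75 \cdot 1 = 75$)
$O{\left(N \right)} = \frac{1}{25}$ ($O{\left(N \right)} = \frac{1}{8 + 17} = \frac{1}{25}$)
$\frac{-415 + 447}{O{\left(r \right)} + 309} = \frac{-415 + 447}{\frac{1}{25} + 309} = \frac{32}{\frac{7726}{25}} = 32 \cdot \frac{25}{7726} = \frac{400}{3863}$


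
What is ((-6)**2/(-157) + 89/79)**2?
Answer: 123854641/153834409 ≈ 0.80512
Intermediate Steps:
((-6)**2/(-157) + 89/79)**2 = (36*(-1/157) + 89*(1/79))**2 = (-36/157 + 89/79)**2 = (11129/12403)**2 = 123854641/153834409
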